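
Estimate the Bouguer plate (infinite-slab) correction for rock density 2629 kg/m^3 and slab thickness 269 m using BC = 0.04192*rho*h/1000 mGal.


BC = 0.04192 * rho * h / 1000
= 0.04192 * 2629 * 269 / 1000
= 29.6459 mGal

29.6459


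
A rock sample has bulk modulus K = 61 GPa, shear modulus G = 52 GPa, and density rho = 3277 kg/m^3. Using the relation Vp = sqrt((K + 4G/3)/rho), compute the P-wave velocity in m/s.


First compute the effective modulus:
K + 4G/3 = 61e9 + 4*52e9/3 = 130333333333.33 Pa
Then divide by density:
130333333333.33 / 3277 = 39772149.3236 Pa/(kg/m^3)
Take the square root:
Vp = sqrt(39772149.3236) = 6306.52 m/s

6306.52


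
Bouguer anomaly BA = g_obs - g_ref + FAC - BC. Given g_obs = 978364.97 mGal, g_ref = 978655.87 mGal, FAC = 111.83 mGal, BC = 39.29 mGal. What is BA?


BA = g_obs - g_ref + FAC - BC
= 978364.97 - 978655.87 + 111.83 - 39.29
= -218.36 mGal

-218.36


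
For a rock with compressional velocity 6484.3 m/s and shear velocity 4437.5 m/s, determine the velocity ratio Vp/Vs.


Vp/Vs = 6484.3 / 4437.5
= 1.4613

1.4613


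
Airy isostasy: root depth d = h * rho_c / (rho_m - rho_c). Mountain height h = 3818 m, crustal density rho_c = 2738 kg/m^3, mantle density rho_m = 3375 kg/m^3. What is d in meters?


rho_m - rho_c = 3375 - 2738 = 637
d = 3818 * 2738 / 637
= 10453684 / 637
= 16410.81 m

16410.81


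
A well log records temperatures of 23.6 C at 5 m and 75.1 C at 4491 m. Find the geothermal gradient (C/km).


dT = 75.1 - 23.6 = 51.5 C
dz = 4491 - 5 = 4486 m
gradient = dT/dz * 1000 = 51.5/4486 * 1000 = 11.4802 C/km

11.4802


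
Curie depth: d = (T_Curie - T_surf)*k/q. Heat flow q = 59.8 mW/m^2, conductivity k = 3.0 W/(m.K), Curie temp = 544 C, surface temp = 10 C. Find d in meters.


T_Curie - T_surf = 544 - 10 = 534 C
Convert q to W/m^2: 59.8 mW/m^2 = 0.0598 W/m^2
d = 534 * 3.0 / 0.0598 = 26789.3 m

26789.3


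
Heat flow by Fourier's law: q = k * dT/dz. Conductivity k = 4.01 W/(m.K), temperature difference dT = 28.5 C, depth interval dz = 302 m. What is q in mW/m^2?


q = k * dT / dz * 1000
= 4.01 * 28.5 / 302 * 1000
= 0.378427 * 1000
= 378.4272 mW/m^2

378.4272


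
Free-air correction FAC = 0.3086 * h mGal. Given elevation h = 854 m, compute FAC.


FAC = 0.3086 * h
= 0.3086 * 854
= 263.5444 mGal

263.5444


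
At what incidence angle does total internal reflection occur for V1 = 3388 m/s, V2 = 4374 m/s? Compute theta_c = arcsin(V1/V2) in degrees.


V1/V2 = 3388/4374 = 0.774577
theta_c = arcsin(0.774577) = 50.7667 degrees

50.7667


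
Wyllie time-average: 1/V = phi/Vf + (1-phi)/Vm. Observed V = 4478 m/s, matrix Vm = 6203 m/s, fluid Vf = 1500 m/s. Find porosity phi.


1/V - 1/Vm = 1/4478 - 1/6203 = 6.21e-05
1/Vf - 1/Vm = 1/1500 - 1/6203 = 0.00050545
phi = 6.21e-05 / 0.00050545 = 0.1229

0.1229


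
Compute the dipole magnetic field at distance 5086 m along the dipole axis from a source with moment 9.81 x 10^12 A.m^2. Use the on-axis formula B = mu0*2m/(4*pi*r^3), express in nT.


m = 9.81 x 10^12 = 9810000000000 A.m^2
2m = 19620000000000 A.m^2
r^3 = 5086^3 = 131561576056
B = (4pi*10^-7) * 19620000000000 / (4*pi * 131561576056) * 1e9
= 24655219.145373 / 1653251523328.9 * 1e9
= 14913.1689 nT

14913.1689


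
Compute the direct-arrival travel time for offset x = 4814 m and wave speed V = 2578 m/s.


t = x / V
= 4814 / 2578
= 1.8673 s

1.8673


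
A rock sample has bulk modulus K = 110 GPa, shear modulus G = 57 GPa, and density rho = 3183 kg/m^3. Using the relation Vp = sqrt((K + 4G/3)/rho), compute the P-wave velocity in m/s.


First compute the effective modulus:
K + 4G/3 = 110e9 + 4*57e9/3 = 186000000000.0 Pa
Then divide by density:
186000000000.0 / 3183 = 58435438.2658 Pa/(kg/m^3)
Take the square root:
Vp = sqrt(58435438.2658) = 7644.31 m/s

7644.31


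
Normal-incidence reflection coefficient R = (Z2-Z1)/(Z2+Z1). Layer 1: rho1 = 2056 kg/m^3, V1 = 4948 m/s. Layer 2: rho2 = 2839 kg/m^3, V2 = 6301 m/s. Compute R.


Z1 = 2056 * 4948 = 10173088
Z2 = 2839 * 6301 = 17888539
R = (17888539 - 10173088) / (17888539 + 10173088) = 7715451 / 28061627 = 0.2749

0.2749


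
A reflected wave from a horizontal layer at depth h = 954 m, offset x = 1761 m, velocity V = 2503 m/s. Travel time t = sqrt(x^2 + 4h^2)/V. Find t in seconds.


x^2 + 4h^2 = 1761^2 + 4*954^2 = 3101121 + 3640464 = 6741585
sqrt(6741585) = 2596.4562
t = 2596.4562 / 2503 = 1.0373 s

1.0373


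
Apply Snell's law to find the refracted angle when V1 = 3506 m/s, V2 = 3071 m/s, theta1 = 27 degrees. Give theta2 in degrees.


sin(theta1) = sin(27 deg) = 0.45399
sin(theta2) = V2/V1 * sin(theta1) = 3071/3506 * 0.45399 = 0.397663
theta2 = arcsin(0.397663) = 23.4321 degrees

23.4321


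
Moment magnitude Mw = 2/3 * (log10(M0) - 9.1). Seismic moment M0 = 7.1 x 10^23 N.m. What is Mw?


log10(M0) = log10(7.1 x 10^23) = 23.8513
Mw = 2/3 * (23.8513 - 9.1)
= 2/3 * 14.7513
= 9.83

9.83


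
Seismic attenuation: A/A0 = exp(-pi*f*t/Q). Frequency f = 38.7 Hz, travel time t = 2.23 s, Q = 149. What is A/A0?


pi*f*t/Q = pi*38.7*2.23/149 = 1.819615
A/A0 = exp(-1.819615) = 0.162088

0.162088


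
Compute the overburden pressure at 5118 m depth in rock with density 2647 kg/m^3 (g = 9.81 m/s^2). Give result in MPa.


P = rho * g * z / 1e6
= 2647 * 9.81 * 5118 / 1e6
= 132899464.26 / 1e6
= 132.8995 MPa

132.8995


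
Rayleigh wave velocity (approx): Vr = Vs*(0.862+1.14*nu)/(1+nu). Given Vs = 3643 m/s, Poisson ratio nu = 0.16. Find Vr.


Numerator factor = 0.862 + 1.14*0.16 = 1.0444
Denominator = 1 + 0.16 = 1.16
Vr = 3643 * 1.0444 / 1.16 = 3279.96 m/s

3279.96


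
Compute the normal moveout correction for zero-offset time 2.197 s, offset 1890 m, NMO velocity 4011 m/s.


x/Vnmo = 1890/4011 = 0.471204
(x/Vnmo)^2 = 0.222033
t0^2 = 4.826809
sqrt(4.826809 + 0.222033) = 2.246963
dt = 2.246963 - 2.197 = 0.049963

0.049963


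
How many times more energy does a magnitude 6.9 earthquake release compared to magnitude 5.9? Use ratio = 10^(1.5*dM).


M2 - M1 = 6.9 - 5.9 = 1.0
1.5 * 1.0 = 1.5
ratio = 10^1.5 = 31.62

31.62


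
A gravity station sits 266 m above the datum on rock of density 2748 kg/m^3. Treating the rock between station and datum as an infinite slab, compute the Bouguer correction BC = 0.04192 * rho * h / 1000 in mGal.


BC = 0.04192 * rho * h / 1000
= 0.04192 * 2748 * 266 / 1000
= 30.6422 mGal

30.6422


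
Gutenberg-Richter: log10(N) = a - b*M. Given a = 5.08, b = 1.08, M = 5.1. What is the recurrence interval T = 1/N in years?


log10(N) = 5.08 - 1.08*5.1 = -0.428
N = 10^-0.428 = 0.37325
T = 1/N = 1/0.37325 = 2.6792 years

2.6792


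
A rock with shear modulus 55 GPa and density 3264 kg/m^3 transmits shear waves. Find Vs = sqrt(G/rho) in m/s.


Convert G to Pa: G = 55e9 Pa
Compute G/rho = 55e9 / 3264 = 16850490.1961
Vs = sqrt(16850490.1961) = 4104.93 m/s

4104.93


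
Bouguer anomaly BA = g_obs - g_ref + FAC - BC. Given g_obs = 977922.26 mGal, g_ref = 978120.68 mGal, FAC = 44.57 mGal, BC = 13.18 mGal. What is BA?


BA = g_obs - g_ref + FAC - BC
= 977922.26 - 978120.68 + 44.57 - 13.18
= -167.03 mGal

-167.03


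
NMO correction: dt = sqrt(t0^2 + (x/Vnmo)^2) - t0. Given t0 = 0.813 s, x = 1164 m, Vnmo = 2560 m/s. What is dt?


x/Vnmo = 1164/2560 = 0.454688
(x/Vnmo)^2 = 0.206741
t0^2 = 0.660969
sqrt(0.660969 + 0.206741) = 0.931509
dt = 0.931509 - 0.813 = 0.118509

0.118509


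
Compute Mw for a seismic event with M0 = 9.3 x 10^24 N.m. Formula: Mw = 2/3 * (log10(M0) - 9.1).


log10(M0) = log10(9.3 x 10^24) = 24.9685
Mw = 2/3 * (24.9685 - 9.1)
= 2/3 * 15.8685
= 10.58

10.58


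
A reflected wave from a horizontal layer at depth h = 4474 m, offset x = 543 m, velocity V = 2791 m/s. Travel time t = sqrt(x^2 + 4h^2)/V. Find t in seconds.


x^2 + 4h^2 = 543^2 + 4*4474^2 = 294849 + 80066704 = 80361553
sqrt(80361553) = 8964.4606
t = 8964.4606 / 2791 = 3.2119 s

3.2119


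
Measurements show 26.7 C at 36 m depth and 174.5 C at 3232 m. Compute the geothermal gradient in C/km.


dT = 174.5 - 26.7 = 147.8 C
dz = 3232 - 36 = 3196 m
gradient = dT/dz * 1000 = 147.8/3196 * 1000 = 46.2453 C/km

46.2453


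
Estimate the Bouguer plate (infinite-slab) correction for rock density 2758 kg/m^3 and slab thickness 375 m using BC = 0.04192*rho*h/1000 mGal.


BC = 0.04192 * rho * h / 1000
= 0.04192 * 2758 * 375 / 1000
= 43.3558 mGal

43.3558


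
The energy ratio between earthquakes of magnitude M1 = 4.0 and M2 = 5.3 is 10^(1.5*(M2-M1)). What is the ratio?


M2 - M1 = 5.3 - 4.0 = 1.3
1.5 * 1.3 = 1.95
ratio = 10^1.95 = 89.13

89.13


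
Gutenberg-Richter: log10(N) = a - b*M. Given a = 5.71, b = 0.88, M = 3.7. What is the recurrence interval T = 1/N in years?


log10(N) = 5.71 - 0.88*3.7 = 2.454
N = 10^2.454 = 284.446111
T = 1/N = 1/284.446111 = 0.0035 years

0.0035


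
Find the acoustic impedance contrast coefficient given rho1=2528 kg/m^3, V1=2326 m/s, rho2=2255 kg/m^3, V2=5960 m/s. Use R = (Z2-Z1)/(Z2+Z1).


Z1 = 2528 * 2326 = 5880128
Z2 = 2255 * 5960 = 13439800
R = (13439800 - 5880128) / (13439800 + 5880128) = 7559672 / 19319928 = 0.3913

0.3913


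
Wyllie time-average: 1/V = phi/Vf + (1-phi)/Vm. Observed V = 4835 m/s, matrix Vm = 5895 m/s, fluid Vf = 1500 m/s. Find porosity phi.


1/V - 1/Vm = 1/4835 - 1/5895 = 3.719e-05
1/Vf - 1/Vm = 1/1500 - 1/5895 = 0.00049703
phi = 3.719e-05 / 0.00049703 = 0.0748

0.0748


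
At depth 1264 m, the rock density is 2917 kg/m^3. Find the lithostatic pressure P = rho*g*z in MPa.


P = rho * g * z / 1e6
= 2917 * 9.81 * 1264 / 1e6
= 36170333.28 / 1e6
= 36.1703 MPa

36.1703


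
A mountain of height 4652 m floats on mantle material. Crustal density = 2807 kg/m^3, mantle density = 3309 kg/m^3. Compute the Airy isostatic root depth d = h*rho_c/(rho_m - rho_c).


rho_m - rho_c = 3309 - 2807 = 502
d = 4652 * 2807 / 502
= 13058164 / 502
= 26012.28 m

26012.28


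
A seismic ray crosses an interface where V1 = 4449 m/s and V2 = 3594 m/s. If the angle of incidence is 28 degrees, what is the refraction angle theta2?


sin(theta1) = sin(28 deg) = 0.469472
sin(theta2) = V2/V1 * sin(theta1) = 3594/4449 * 0.469472 = 0.379249
theta2 = arcsin(0.379249) = 22.2872 degrees

22.2872


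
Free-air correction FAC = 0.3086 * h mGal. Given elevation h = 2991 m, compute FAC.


FAC = 0.3086 * h
= 0.3086 * 2991
= 923.0226 mGal

923.0226


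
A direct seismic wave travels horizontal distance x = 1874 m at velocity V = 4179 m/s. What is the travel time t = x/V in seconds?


t = x / V
= 1874 / 4179
= 0.4484 s

0.4484


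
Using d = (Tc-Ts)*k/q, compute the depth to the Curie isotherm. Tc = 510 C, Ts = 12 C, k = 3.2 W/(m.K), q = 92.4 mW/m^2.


T_Curie - T_surf = 510 - 12 = 498 C
Convert q to W/m^2: 92.4 mW/m^2 = 0.0924 W/m^2
d = 498 * 3.2 / 0.0924 = 17246.75 m

17246.75


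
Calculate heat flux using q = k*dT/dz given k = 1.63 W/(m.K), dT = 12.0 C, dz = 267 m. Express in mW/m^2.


q = k * dT / dz * 1000
= 1.63 * 12.0 / 267 * 1000
= 0.073258 * 1000
= 73.2584 mW/m^2

73.2584


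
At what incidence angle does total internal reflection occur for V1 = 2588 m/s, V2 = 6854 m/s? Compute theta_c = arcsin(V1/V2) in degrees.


V1/V2 = 2588/6854 = 0.37759
theta_c = arcsin(0.37759) = 22.1845 degrees

22.1845


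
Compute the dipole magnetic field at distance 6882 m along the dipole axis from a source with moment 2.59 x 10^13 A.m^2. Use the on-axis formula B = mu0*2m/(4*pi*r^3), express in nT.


m = 2.59 x 10^13 = 25900000000000 A.m^2
2m = 51800000000000 A.m^2
r^3 = 6882^3 = 325944760968
B = (4pi*10^-7) * 51800000000000 / (4*pi * 325944760968) * 1e9
= 65093799.782381 / 4095942666132.6 * 1e9
= 15892.2634 nT

15892.2634


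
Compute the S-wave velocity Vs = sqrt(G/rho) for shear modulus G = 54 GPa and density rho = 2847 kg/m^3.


Convert G to Pa: G = 54e9 Pa
Compute G/rho = 54e9 / 2847 = 18967334.0358
Vs = sqrt(18967334.0358) = 4355.15 m/s

4355.15


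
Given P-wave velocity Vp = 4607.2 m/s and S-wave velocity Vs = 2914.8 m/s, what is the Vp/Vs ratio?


Vp/Vs = 4607.2 / 2914.8
= 1.5806

1.5806


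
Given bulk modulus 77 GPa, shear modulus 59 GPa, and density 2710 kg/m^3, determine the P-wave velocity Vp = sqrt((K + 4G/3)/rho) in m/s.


First compute the effective modulus:
K + 4G/3 = 77e9 + 4*59e9/3 = 155666666666.67 Pa
Then divide by density:
155666666666.67 / 2710 = 57441574.4157 Pa/(kg/m^3)
Take the square root:
Vp = sqrt(57441574.4157) = 7579.02 m/s

7579.02


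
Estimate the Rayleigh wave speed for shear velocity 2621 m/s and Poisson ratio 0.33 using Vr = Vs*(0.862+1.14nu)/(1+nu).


Numerator factor = 0.862 + 1.14*0.33 = 1.2382
Denominator = 1 + 0.33 = 1.33
Vr = 2621 * 1.2382 / 1.33 = 2440.09 m/s

2440.09


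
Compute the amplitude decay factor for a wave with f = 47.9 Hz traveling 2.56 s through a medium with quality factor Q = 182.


pi*f*t/Q = pi*47.9*2.56/182 = 2.116674
A/A0 = exp(-2.116674) = 0.120432

0.120432


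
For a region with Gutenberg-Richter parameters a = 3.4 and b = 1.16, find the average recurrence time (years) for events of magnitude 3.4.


log10(N) = 3.4 - 1.16*3.4 = -0.544
N = 10^-0.544 = 0.285759
T = 1/N = 1/0.285759 = 3.4995 years

3.4995


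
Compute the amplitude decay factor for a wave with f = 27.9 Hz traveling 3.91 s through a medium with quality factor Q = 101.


pi*f*t/Q = pi*27.9*3.91/101 = 3.3932
A/A0 = exp(-3.3932) = 0.033601

0.033601


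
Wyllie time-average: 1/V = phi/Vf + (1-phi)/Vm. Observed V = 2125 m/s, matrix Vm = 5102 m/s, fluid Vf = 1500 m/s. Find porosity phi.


1/V - 1/Vm = 1/2125 - 1/5102 = 0.00027459
1/Vf - 1/Vm = 1/1500 - 1/5102 = 0.00047067
phi = 0.00027459 / 0.00047067 = 0.5834

0.5834


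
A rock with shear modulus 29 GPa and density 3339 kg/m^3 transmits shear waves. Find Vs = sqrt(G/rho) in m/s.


Convert G to Pa: G = 29e9 Pa
Compute G/rho = 29e9 / 3339 = 8685235.1003
Vs = sqrt(8685235.1003) = 2947.07 m/s

2947.07


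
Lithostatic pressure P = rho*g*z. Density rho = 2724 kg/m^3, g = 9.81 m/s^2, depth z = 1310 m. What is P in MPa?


P = rho * g * z / 1e6
= 2724 * 9.81 * 1310 / 1e6
= 35006396.4 / 1e6
= 35.0064 MPa

35.0064


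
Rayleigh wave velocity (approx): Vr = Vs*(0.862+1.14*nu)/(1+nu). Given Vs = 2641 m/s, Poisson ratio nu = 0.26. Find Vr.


Numerator factor = 0.862 + 1.14*0.26 = 1.1584
Denominator = 1 + 0.26 = 1.26
Vr = 2641 * 1.1584 / 1.26 = 2428.04 m/s

2428.04


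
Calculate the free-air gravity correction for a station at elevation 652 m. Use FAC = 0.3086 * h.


FAC = 0.3086 * h
= 0.3086 * 652
= 201.2072 mGal

201.2072


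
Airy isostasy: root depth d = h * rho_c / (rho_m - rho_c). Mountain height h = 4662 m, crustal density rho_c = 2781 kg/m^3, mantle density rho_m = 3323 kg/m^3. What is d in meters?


rho_m - rho_c = 3323 - 2781 = 542
d = 4662 * 2781 / 542
= 12965022 / 542
= 23920.7 m

23920.7


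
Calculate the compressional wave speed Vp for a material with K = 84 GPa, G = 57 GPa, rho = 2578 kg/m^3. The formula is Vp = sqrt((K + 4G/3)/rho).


First compute the effective modulus:
K + 4G/3 = 84e9 + 4*57e9/3 = 160000000000.0 Pa
Then divide by density:
160000000000.0 / 2578 = 62063615.2056 Pa/(kg/m^3)
Take the square root:
Vp = sqrt(62063615.2056) = 7878.05 m/s

7878.05


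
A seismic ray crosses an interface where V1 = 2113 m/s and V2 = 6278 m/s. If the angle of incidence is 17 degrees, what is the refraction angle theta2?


sin(theta1) = sin(17 deg) = 0.292372
sin(theta2) = V2/V1 * sin(theta1) = 6278/2113 * 0.292372 = 0.868675
theta2 = arcsin(0.868675) = 60.305 degrees

60.305


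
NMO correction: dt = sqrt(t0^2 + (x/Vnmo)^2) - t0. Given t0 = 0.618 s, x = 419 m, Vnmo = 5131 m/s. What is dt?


x/Vnmo = 419/5131 = 0.08166
(x/Vnmo)^2 = 0.006668
t0^2 = 0.381924
sqrt(0.381924 + 0.006668) = 0.623372
dt = 0.623372 - 0.618 = 0.005372

0.005372


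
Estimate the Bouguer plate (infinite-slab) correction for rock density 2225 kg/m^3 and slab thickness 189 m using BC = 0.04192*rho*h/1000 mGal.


BC = 0.04192 * rho * h / 1000
= 0.04192 * 2225 * 189 / 1000
= 17.6284 mGal

17.6284


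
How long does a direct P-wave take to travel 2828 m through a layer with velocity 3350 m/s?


t = x / V
= 2828 / 3350
= 0.8442 s

0.8442


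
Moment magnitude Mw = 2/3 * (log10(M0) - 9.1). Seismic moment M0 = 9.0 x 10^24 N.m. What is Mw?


log10(M0) = log10(9.0 x 10^24) = 24.9542
Mw = 2/3 * (24.9542 - 9.1)
= 2/3 * 15.8542
= 10.57

10.57


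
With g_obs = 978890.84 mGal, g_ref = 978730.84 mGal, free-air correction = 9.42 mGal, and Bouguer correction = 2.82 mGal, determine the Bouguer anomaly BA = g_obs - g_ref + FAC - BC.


BA = g_obs - g_ref + FAC - BC
= 978890.84 - 978730.84 + 9.42 - 2.82
= 166.6 mGal

166.6


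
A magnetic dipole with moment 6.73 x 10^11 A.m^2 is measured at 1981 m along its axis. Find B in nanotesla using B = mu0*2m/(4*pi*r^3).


m = 6.73 x 10^11 = 673000000000 A.m^2
2m = 1346000000000 A.m^2
r^3 = 1981^3 = 7774159141
B = (4pi*10^-7) * 1346000000000 / (4*pi * 7774159141) * 1e9
= 1691433.484693 / 97692964980.81 * 1e9
= 17313.7696 nT

17313.7696


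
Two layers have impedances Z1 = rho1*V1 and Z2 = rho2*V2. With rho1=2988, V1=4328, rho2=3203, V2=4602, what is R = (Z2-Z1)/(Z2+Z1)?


Z1 = 2988 * 4328 = 12932064
Z2 = 3203 * 4602 = 14740206
R = (14740206 - 12932064) / (14740206 + 12932064) = 1808142 / 27672270 = 0.0653

0.0653


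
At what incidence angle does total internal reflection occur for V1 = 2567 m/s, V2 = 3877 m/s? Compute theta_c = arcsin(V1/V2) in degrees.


V1/V2 = 2567/3877 = 0.66211
theta_c = arcsin(0.66211) = 41.461 degrees

41.461


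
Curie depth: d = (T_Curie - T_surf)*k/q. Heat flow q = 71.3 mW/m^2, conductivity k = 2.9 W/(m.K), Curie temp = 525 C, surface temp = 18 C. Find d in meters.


T_Curie - T_surf = 525 - 18 = 507 C
Convert q to W/m^2: 71.3 mW/m^2 = 0.0713 W/m^2
d = 507 * 2.9 / 0.0713 = 20621.32 m

20621.32


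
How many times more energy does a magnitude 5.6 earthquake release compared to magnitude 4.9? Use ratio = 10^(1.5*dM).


M2 - M1 = 5.6 - 4.9 = 0.7
1.5 * 0.7 = 1.05
ratio = 10^1.05 = 11.22

11.22


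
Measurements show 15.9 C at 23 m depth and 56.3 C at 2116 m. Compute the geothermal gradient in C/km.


dT = 56.3 - 15.9 = 40.4 C
dz = 2116 - 23 = 2093 m
gradient = dT/dz * 1000 = 40.4/2093 * 1000 = 19.3024 C/km

19.3024


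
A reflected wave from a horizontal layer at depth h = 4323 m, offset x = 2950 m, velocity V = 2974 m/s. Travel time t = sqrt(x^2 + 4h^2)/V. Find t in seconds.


x^2 + 4h^2 = 2950^2 + 4*4323^2 = 8702500 + 74753316 = 83455816
sqrt(83455816) = 9135.4155
t = 9135.4155 / 2974 = 3.0718 s

3.0718


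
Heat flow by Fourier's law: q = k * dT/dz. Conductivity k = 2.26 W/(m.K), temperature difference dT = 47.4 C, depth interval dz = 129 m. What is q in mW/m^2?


q = k * dT / dz * 1000
= 2.26 * 47.4 / 129 * 1000
= 0.830419 * 1000
= 830.4186 mW/m^2

830.4186


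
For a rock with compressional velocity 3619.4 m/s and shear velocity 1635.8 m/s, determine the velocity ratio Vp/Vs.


Vp/Vs = 3619.4 / 1635.8
= 2.2126

2.2126


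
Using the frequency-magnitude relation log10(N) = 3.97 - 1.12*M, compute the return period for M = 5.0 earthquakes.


log10(N) = 3.97 - 1.12*5.0 = -1.63
N = 10^-1.63 = 0.023442
T = 1/N = 1/0.023442 = 42.658 years

42.658


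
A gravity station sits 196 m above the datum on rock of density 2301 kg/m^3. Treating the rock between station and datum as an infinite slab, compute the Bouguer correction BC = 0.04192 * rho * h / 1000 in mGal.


BC = 0.04192 * rho * h / 1000
= 0.04192 * 2301 * 196 / 1000
= 18.9058 mGal

18.9058


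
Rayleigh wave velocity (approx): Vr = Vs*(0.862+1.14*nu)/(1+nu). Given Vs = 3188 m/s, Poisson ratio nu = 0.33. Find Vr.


Numerator factor = 0.862 + 1.14*0.33 = 1.2382
Denominator = 1 + 0.33 = 1.33
Vr = 3188 * 1.2382 / 1.33 = 2967.96 m/s

2967.96


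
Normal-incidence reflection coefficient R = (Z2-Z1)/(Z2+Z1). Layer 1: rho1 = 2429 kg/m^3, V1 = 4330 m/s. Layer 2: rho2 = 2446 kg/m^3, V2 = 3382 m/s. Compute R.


Z1 = 2429 * 4330 = 10517570
Z2 = 2446 * 3382 = 8272372
R = (8272372 - 10517570) / (8272372 + 10517570) = -2245198 / 18789942 = -0.1195

-0.1195


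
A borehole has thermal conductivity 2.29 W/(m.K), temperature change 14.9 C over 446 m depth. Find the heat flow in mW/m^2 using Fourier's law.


q = k * dT / dz * 1000
= 2.29 * 14.9 / 446 * 1000
= 0.076504 * 1000
= 76.5045 mW/m^2

76.5045


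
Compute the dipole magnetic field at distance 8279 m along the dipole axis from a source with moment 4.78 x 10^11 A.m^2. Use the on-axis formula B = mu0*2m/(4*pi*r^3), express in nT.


m = 4.78 x 10^11 = 478000000000 A.m^2
2m = 956000000000 A.m^2
r^3 = 8279^3 = 567457901639
B = (4pi*10^-7) * 956000000000 / (4*pi * 567457901639) * 1e9
= 1201345.030733 / 7130886300042.25 * 1e9
= 168.4706 nT

168.4706


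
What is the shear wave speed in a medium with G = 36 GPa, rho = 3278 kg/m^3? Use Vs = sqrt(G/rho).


Convert G to Pa: G = 36e9 Pa
Compute G/rho = 36e9 / 3278 = 10982306.2843
Vs = sqrt(10982306.2843) = 3313.96 m/s

3313.96


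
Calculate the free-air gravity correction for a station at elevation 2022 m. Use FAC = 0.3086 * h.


FAC = 0.3086 * h
= 0.3086 * 2022
= 623.9892 mGal

623.9892


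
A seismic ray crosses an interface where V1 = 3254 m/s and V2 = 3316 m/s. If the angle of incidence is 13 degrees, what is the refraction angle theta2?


sin(theta1) = sin(13 deg) = 0.224951
sin(theta2) = V2/V1 * sin(theta1) = 3316/3254 * 0.224951 = 0.229237
theta2 = arcsin(0.229237) = 13.2522 degrees

13.2522


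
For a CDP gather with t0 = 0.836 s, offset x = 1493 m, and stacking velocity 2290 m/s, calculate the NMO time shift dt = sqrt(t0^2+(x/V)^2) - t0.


x/Vnmo = 1493/2290 = 0.651965
(x/Vnmo)^2 = 0.425058
t0^2 = 0.698896
sqrt(0.698896 + 0.425058) = 1.060167
dt = 1.060167 - 0.836 = 0.224167

0.224167


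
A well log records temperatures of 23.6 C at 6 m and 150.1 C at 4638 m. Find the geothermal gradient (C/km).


dT = 150.1 - 23.6 = 126.5 C
dz = 4638 - 6 = 4632 m
gradient = dT/dz * 1000 = 126.5/4632 * 1000 = 27.31 C/km

27.31


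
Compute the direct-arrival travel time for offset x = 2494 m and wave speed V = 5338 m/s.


t = x / V
= 2494 / 5338
= 0.4672 s

0.4672


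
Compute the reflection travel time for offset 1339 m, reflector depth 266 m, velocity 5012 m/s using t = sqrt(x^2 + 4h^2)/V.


x^2 + 4h^2 = 1339^2 + 4*266^2 = 1792921 + 283024 = 2075945
sqrt(2075945) = 1440.814
t = 1440.814 / 5012 = 0.2875 s

0.2875


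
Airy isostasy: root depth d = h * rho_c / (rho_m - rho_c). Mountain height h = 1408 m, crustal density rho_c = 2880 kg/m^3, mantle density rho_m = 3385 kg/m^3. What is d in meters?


rho_m - rho_c = 3385 - 2880 = 505
d = 1408 * 2880 / 505
= 4055040 / 505
= 8029.78 m

8029.78


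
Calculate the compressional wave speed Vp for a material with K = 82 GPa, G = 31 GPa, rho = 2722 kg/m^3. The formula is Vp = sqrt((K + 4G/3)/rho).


First compute the effective modulus:
K + 4G/3 = 82e9 + 4*31e9/3 = 123333333333.33 Pa
Then divide by density:
123333333333.33 / 2722 = 45309821.2099 Pa/(kg/m^3)
Take the square root:
Vp = sqrt(45309821.2099) = 6731.26 m/s

6731.26


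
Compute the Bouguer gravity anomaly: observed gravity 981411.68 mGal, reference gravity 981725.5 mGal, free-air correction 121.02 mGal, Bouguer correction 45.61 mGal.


BA = g_obs - g_ref + FAC - BC
= 981411.68 - 981725.5 + 121.02 - 45.61
= -238.41 mGal

-238.41


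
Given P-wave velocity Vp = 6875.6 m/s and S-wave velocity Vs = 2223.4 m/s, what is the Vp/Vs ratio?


Vp/Vs = 6875.6 / 2223.4
= 3.0924

3.0924


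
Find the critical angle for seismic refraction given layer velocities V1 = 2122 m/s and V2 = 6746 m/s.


V1/V2 = 2122/6746 = 0.314557
theta_c = arcsin(0.314557) = 18.3341 degrees

18.3341


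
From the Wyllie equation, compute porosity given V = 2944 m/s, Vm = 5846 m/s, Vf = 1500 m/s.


1/V - 1/Vm = 1/2944 - 1/5846 = 0.00016862
1/Vf - 1/Vm = 1/1500 - 1/5846 = 0.00049561
phi = 0.00016862 / 0.00049561 = 0.3402

0.3402


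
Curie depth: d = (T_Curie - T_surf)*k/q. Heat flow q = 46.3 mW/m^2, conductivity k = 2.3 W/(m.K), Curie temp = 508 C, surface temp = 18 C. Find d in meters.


T_Curie - T_surf = 508 - 18 = 490 C
Convert q to W/m^2: 46.3 mW/m^2 = 0.0463 W/m^2
d = 490 * 2.3 / 0.0463 = 24341.25 m

24341.25


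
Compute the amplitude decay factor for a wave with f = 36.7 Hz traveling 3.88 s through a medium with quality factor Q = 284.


pi*f*t/Q = pi*36.7*3.88/284 = 1.575177
A/A0 = exp(-1.575177) = 0.206971

0.206971


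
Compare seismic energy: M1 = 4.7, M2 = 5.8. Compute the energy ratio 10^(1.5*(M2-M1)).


M2 - M1 = 5.8 - 4.7 = 1.1
1.5 * 1.1 = 1.65
ratio = 10^1.65 = 44.67

44.67


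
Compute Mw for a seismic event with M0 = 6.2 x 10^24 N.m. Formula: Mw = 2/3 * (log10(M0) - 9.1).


log10(M0) = log10(6.2 x 10^24) = 24.7924
Mw = 2/3 * (24.7924 - 9.1)
= 2/3 * 15.6924
= 10.46

10.46


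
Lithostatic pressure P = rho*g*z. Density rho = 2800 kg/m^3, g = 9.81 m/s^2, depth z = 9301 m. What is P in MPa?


P = rho * g * z / 1e6
= 2800 * 9.81 * 9301 / 1e6
= 255479868.0 / 1e6
= 255.4799 MPa

255.4799


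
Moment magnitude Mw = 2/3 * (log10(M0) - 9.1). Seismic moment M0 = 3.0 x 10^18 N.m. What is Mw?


log10(M0) = log10(3.0 x 10^18) = 18.4771
Mw = 2/3 * (18.4771 - 9.1)
= 2/3 * 9.3771
= 6.25

6.25


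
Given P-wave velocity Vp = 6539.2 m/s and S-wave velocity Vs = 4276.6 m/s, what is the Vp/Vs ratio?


Vp/Vs = 6539.2 / 4276.6
= 1.5291

1.5291


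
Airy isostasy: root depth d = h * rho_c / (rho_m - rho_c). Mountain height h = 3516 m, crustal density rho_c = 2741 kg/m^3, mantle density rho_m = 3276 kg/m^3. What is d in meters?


rho_m - rho_c = 3276 - 2741 = 535
d = 3516 * 2741 / 535
= 9637356 / 535
= 18013.75 m

18013.75


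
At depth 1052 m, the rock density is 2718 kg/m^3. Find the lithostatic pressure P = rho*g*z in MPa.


P = rho * g * z / 1e6
= 2718 * 9.81 * 1052 / 1e6
= 28050086.16 / 1e6
= 28.0501 MPa

28.0501


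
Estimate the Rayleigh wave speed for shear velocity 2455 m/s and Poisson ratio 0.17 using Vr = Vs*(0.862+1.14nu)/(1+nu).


Numerator factor = 0.862 + 1.14*0.17 = 1.0558
Denominator = 1 + 0.17 = 1.17
Vr = 2455 * 1.0558 / 1.17 = 2215.38 m/s

2215.38


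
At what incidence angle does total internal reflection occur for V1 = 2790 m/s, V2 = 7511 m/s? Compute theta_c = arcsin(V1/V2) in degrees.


V1/V2 = 2790/7511 = 0.371455
theta_c = arcsin(0.371455) = 21.8054 degrees

21.8054


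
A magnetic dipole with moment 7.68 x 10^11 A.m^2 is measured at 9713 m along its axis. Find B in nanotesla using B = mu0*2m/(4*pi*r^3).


m = 7.68 x 10^11 = 768000000000 A.m^2
2m = 1536000000000 A.m^2
r^3 = 9713^3 = 916347430097
B = (4pi*10^-7) * 1536000000000 / (4*pi * 916347430097) * 1e9
= 1930194.526366 / 11515161418114.49 * 1e9
= 167.622 nT

167.622


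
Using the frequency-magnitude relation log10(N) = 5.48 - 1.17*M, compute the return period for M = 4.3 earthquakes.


log10(N) = 5.48 - 1.17*4.3 = 0.449
N = 10^0.449 = 2.811901
T = 1/N = 1/2.811901 = 0.3556 years

0.3556


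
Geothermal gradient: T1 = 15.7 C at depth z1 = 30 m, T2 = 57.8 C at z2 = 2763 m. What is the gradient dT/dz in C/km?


dT = 57.8 - 15.7 = 42.1 C
dz = 2763 - 30 = 2733 m
gradient = dT/dz * 1000 = 42.1/2733 * 1000 = 15.4043 C/km

15.4043


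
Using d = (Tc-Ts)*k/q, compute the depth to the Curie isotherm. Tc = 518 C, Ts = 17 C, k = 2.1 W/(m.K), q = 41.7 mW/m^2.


T_Curie - T_surf = 518 - 17 = 501 C
Convert q to W/m^2: 41.7 mW/m^2 = 0.0417 W/m^2
d = 501 * 2.1 / 0.0417 = 25230.22 m

25230.22


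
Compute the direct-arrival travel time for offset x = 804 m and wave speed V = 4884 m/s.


t = x / V
= 804 / 4884
= 0.1646 s

0.1646


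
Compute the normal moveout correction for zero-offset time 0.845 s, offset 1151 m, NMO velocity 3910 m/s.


x/Vnmo = 1151/3910 = 0.294373
(x/Vnmo)^2 = 0.086656
t0^2 = 0.714025
sqrt(0.714025 + 0.086656) = 0.894808
dt = 0.894808 - 0.845 = 0.049808

0.049808


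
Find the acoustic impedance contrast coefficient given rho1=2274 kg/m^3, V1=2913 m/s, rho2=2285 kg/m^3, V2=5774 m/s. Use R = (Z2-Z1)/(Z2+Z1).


Z1 = 2274 * 2913 = 6624162
Z2 = 2285 * 5774 = 13193590
R = (13193590 - 6624162) / (13193590 + 6624162) = 6569428 / 19817752 = 0.3315

0.3315


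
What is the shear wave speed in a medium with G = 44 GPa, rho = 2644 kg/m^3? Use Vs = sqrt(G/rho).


Convert G to Pa: G = 44e9 Pa
Compute G/rho = 44e9 / 2644 = 16641452.3449
Vs = sqrt(16641452.3449) = 4079.39 m/s

4079.39


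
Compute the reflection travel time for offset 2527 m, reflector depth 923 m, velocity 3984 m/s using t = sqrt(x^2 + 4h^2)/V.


x^2 + 4h^2 = 2527^2 + 4*923^2 = 6385729 + 3407716 = 9793445
sqrt(9793445) = 3129.448
t = 3129.448 / 3984 = 0.7855 s

0.7855


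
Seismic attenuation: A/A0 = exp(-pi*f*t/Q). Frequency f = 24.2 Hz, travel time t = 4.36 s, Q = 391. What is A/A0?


pi*f*t/Q = pi*24.2*4.36/391 = 0.847764
A/A0 = exp(-0.847764) = 0.428372

0.428372


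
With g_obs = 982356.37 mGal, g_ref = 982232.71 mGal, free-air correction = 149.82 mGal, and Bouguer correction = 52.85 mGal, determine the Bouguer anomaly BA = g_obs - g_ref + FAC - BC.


BA = g_obs - g_ref + FAC - BC
= 982356.37 - 982232.71 + 149.82 - 52.85
= 220.63 mGal

220.63


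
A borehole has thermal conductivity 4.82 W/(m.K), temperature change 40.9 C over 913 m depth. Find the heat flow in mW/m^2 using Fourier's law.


q = k * dT / dz * 1000
= 4.82 * 40.9 / 913 * 1000
= 0.215923 * 1000
= 215.9233 mW/m^2

215.9233


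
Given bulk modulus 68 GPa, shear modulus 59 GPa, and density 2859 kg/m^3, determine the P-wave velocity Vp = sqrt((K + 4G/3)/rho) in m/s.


First compute the effective modulus:
K + 4G/3 = 68e9 + 4*59e9/3 = 146666666666.67 Pa
Then divide by density:
146666666666.67 / 2859 = 51299988.3409 Pa/(kg/m^3)
Take the square root:
Vp = sqrt(51299988.3409) = 7162.4 m/s

7162.4


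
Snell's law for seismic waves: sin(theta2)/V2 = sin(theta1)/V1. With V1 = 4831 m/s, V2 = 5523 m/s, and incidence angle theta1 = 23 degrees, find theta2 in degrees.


sin(theta1) = sin(23 deg) = 0.390731
sin(theta2) = V2/V1 * sin(theta1) = 5523/4831 * 0.390731 = 0.4467
theta2 = arcsin(0.4467) = 26.5322 degrees

26.5322


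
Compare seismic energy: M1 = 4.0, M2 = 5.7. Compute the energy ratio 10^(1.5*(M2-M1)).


M2 - M1 = 5.7 - 4.0 = 1.7
1.5 * 1.7 = 2.55
ratio = 10^2.55 = 354.81

354.81


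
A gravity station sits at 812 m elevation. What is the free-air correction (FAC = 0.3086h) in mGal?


FAC = 0.3086 * h
= 0.3086 * 812
= 250.5832 mGal

250.5832


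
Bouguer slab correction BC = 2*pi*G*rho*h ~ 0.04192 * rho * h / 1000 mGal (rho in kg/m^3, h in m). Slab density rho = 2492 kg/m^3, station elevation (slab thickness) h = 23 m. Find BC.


BC = 0.04192 * rho * h / 1000
= 0.04192 * 2492 * 23 / 1000
= 2.4027 mGal

2.4027


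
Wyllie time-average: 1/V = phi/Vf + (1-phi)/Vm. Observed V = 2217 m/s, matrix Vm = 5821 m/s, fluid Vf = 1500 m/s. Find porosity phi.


1/V - 1/Vm = 1/2217 - 1/5821 = 0.00027927
1/Vf - 1/Vm = 1/1500 - 1/5821 = 0.00049487
phi = 0.00027927 / 0.00049487 = 0.5643

0.5643


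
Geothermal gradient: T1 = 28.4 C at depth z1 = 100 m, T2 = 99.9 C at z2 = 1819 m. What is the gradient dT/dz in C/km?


dT = 99.9 - 28.4 = 71.5 C
dz = 1819 - 100 = 1719 m
gradient = dT/dz * 1000 = 71.5/1719 * 1000 = 41.5939 C/km

41.5939


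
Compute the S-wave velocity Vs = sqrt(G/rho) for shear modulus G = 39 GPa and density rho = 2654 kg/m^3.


Convert G to Pa: G = 39e9 Pa
Compute G/rho = 39e9 / 2654 = 14694800.3014
Vs = sqrt(14694800.3014) = 3833.38 m/s

3833.38


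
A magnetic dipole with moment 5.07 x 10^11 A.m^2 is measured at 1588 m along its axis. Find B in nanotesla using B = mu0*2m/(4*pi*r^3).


m = 5.07 x 10^11 = 507000000000 A.m^2
2m = 1014000000000 A.m^2
r^3 = 1588^3 = 4004529472
B = (4pi*10^-7) * 1014000000000 / (4*pi * 4004529472) * 1e9
= 1274229.980296 / 50322401481.28 * 1e9
= 25321.3269 nT

25321.3269


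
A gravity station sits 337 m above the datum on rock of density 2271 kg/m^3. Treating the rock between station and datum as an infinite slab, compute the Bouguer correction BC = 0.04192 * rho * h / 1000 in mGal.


BC = 0.04192 * rho * h / 1000
= 0.04192 * 2271 * 337 / 1000
= 32.0825 mGal

32.0825


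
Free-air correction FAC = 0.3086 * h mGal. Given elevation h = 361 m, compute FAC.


FAC = 0.3086 * h
= 0.3086 * 361
= 111.4046 mGal

111.4046


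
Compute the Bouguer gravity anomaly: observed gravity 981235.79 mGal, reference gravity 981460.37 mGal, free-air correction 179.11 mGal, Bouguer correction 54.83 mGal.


BA = g_obs - g_ref + FAC - BC
= 981235.79 - 981460.37 + 179.11 - 54.83
= -100.3 mGal

-100.3


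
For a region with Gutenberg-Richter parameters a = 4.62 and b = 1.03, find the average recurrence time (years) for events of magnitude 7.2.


log10(N) = 4.62 - 1.03*7.2 = -2.796
N = 10^-2.796 = 0.0016
T = 1/N = 1/0.0016 = 625.1727 years

625.1727


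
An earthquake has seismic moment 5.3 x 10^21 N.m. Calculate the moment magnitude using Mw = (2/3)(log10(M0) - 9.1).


log10(M0) = log10(5.3 x 10^21) = 21.7243
Mw = 2/3 * (21.7243 - 9.1)
= 2/3 * 12.6243
= 8.42

8.42


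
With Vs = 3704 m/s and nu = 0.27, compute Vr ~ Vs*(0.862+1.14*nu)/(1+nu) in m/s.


Numerator factor = 0.862 + 1.14*0.27 = 1.1698
Denominator = 1 + 0.27 = 1.27
Vr = 3704 * 1.1698 / 1.27 = 3411.76 m/s

3411.76


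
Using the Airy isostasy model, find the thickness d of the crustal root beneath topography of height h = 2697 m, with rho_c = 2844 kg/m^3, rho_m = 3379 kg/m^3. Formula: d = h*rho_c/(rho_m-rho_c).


rho_m - rho_c = 3379 - 2844 = 535
d = 2697 * 2844 / 535
= 7670268 / 535
= 14336.95 m

14336.95


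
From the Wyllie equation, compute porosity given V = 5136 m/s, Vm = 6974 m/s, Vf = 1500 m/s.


1/V - 1/Vm = 1/5136 - 1/6974 = 5.131e-05
1/Vf - 1/Vm = 1/1500 - 1/6974 = 0.00052328
phi = 5.131e-05 / 0.00052328 = 0.0981

0.0981


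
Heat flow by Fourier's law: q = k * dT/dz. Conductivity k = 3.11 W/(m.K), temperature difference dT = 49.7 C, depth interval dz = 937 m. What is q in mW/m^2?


q = k * dT / dz * 1000
= 3.11 * 49.7 / 937 * 1000
= 0.164959 * 1000
= 164.9594 mW/m^2

164.9594


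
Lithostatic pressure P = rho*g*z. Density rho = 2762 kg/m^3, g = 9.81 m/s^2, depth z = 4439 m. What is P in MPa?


P = rho * g * z / 1e6
= 2762 * 9.81 * 4439 / 1e6
= 120275681.58 / 1e6
= 120.2757 MPa

120.2757


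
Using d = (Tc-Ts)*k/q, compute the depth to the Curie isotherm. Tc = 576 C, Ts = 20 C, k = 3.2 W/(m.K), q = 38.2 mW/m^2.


T_Curie - T_surf = 576 - 20 = 556 C
Convert q to W/m^2: 38.2 mW/m^2 = 0.0382 W/m^2
d = 556 * 3.2 / 0.0382 = 46575.92 m

46575.92


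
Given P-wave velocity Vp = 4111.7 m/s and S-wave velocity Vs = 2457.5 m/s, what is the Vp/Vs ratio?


Vp/Vs = 4111.7 / 2457.5
= 1.6731

1.6731


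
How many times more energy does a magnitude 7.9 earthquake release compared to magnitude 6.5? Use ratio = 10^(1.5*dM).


M2 - M1 = 7.9 - 6.5 = 1.4
1.5 * 1.4 = 2.1
ratio = 10^2.1 = 125.89

125.89


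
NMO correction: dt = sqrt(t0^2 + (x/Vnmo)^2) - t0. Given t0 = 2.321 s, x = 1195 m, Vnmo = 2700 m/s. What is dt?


x/Vnmo = 1195/2700 = 0.442593
(x/Vnmo)^2 = 0.195888
t0^2 = 5.387041
sqrt(5.387041 + 0.195888) = 2.362822
dt = 2.362822 - 2.321 = 0.041822

0.041822


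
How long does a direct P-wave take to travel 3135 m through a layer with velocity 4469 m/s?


t = x / V
= 3135 / 4469
= 0.7015 s

0.7015


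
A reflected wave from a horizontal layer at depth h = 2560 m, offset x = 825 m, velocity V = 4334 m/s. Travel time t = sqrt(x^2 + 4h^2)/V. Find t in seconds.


x^2 + 4h^2 = 825^2 + 4*2560^2 = 680625 + 26214400 = 26895025
sqrt(26895025) = 5186.0414
t = 5186.0414 / 4334 = 1.1966 s

1.1966


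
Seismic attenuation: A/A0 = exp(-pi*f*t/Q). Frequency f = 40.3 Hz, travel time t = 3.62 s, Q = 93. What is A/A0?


pi*f*t/Q = pi*40.3*3.62/93 = 4.928112
A/A0 = exp(-4.928112) = 0.00724

0.00724


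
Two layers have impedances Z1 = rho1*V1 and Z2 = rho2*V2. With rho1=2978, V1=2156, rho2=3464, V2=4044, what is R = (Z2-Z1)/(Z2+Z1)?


Z1 = 2978 * 2156 = 6420568
Z2 = 3464 * 4044 = 14008416
R = (14008416 - 6420568) / (14008416 + 6420568) = 7587848 / 20428984 = 0.3714

0.3714


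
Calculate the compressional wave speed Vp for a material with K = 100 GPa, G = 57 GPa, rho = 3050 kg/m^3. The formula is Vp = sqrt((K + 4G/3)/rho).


First compute the effective modulus:
K + 4G/3 = 100e9 + 4*57e9/3 = 176000000000.0 Pa
Then divide by density:
176000000000.0 / 3050 = 57704918.0328 Pa/(kg/m^3)
Take the square root:
Vp = sqrt(57704918.0328) = 7596.38 m/s

7596.38


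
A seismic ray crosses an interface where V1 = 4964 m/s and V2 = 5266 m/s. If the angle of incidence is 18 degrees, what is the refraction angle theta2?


sin(theta1) = sin(18 deg) = 0.309017
sin(theta2) = V2/V1 * sin(theta1) = 5266/4964 * 0.309017 = 0.327817
theta2 = arcsin(0.327817) = 19.1363 degrees

19.1363


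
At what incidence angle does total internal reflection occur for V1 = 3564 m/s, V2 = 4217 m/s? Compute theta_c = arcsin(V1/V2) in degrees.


V1/V2 = 3564/4217 = 0.845151
theta_c = arcsin(0.845151) = 57.6881 degrees

57.6881


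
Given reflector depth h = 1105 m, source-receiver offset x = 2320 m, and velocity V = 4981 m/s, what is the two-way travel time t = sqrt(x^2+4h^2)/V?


x^2 + 4h^2 = 2320^2 + 4*1105^2 = 5382400 + 4884100 = 10266500
sqrt(10266500) = 3204.1379
t = 3204.1379 / 4981 = 0.6433 s

0.6433


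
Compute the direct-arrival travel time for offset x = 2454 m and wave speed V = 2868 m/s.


t = x / V
= 2454 / 2868
= 0.8556 s

0.8556


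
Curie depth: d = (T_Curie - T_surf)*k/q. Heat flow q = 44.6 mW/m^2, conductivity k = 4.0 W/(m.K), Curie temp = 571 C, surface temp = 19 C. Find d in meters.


T_Curie - T_surf = 571 - 19 = 552 C
Convert q to W/m^2: 44.6 mW/m^2 = 0.0446 W/m^2
d = 552 * 4.0 / 0.0446 = 49506.73 m

49506.73


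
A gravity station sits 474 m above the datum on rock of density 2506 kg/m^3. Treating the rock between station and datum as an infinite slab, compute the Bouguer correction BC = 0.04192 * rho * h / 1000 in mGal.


BC = 0.04192 * rho * h / 1000
= 0.04192 * 2506 * 474 / 1000
= 49.7944 mGal

49.7944


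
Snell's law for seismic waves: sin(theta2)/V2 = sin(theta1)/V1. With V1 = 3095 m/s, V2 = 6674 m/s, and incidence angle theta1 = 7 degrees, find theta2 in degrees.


sin(theta1) = sin(7 deg) = 0.121869
sin(theta2) = V2/V1 * sin(theta1) = 6674/3095 * 0.121869 = 0.262797
theta2 = arcsin(0.262797) = 15.2361 degrees

15.2361


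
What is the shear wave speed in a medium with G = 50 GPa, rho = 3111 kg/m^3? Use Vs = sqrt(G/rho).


Convert G to Pa: G = 50e9 Pa
Compute G/rho = 50e9 / 3111 = 16072002.5715
Vs = sqrt(16072002.5715) = 4008.99 m/s

4008.99


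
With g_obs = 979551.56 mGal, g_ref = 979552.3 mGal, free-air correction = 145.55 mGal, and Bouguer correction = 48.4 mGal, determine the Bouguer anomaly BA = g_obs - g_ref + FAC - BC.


BA = g_obs - g_ref + FAC - BC
= 979551.56 - 979552.3 + 145.55 - 48.4
= 96.41 mGal

96.41


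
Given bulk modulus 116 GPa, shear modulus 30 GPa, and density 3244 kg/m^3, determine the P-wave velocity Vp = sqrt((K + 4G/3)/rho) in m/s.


First compute the effective modulus:
K + 4G/3 = 116e9 + 4*30e9/3 = 156000000000.0 Pa
Then divide by density:
156000000000.0 / 3244 = 48088779.2848 Pa/(kg/m^3)
Take the square root:
Vp = sqrt(48088779.2848) = 6934.61 m/s

6934.61


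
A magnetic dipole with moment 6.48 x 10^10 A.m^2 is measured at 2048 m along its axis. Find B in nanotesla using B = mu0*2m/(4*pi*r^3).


m = 6.48 x 10^10 = 64800000000 A.m^2
2m = 129600000000 A.m^2
r^3 = 2048^3 = 8589934592
B = (4pi*10^-7) * 129600000000 / (4*pi * 8589934592) * 1e9
= 162860.163162 / 107944301636.18 * 1e9
= 1508.7426 nT

1508.7426
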